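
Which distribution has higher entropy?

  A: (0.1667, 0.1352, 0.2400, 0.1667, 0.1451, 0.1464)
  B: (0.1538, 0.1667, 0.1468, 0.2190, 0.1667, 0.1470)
B

Both distributions are close to uniform, making this a harder comparison.

H(A) = 2.5559 bits
H(B) = 2.5699 bits

The distribution closer to uniform has higher entropy.
Answer: B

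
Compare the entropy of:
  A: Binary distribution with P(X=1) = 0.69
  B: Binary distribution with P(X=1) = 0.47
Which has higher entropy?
B

For binary distributions, entropy is maximized at p=0.5 and decreases as p moves toward 0 or 1.

H(A) = H(0.69) = 0.8932 bits
H(B) = H(0.47) = 0.9974 bits

Distribution B (p=0.47) is closer to uniform (p=0.5), so it has higher entropy.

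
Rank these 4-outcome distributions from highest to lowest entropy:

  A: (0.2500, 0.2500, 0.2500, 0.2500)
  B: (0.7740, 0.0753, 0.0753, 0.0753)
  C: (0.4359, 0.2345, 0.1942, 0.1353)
A > C > B

Key insight: Entropy is maximized by uniform distributions and minimized by concentrated distributions.

- Uniform distributions have maximum entropy log₂(4) = 2.0000 bits
- The more "peaked" or concentrated a distribution, the lower its entropy

Entropies:
  H(A) = 2.0000 bits
  H(B) = 1.1292 bits
  H(C) = 1.8625 bits

Ranking: A > C > B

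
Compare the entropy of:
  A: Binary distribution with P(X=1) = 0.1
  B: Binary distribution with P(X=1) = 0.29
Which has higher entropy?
B

For binary distributions, entropy is maximized at p=0.5 and decreases as p moves toward 0 or 1.

H(A) = H(0.1) = 0.4690 bits
H(B) = H(0.29) = 0.8687 bits

Distribution B (p=0.29) is closer to uniform (p=0.5), so it has higher entropy.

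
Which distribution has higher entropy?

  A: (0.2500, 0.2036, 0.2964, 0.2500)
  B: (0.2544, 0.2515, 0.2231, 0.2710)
B

Both distributions are close to uniform, making this a harder comparison.

H(A) = 1.9875 bits
H(B) = 1.9965 bits

The distribution closer to uniform has higher entropy.
Answer: B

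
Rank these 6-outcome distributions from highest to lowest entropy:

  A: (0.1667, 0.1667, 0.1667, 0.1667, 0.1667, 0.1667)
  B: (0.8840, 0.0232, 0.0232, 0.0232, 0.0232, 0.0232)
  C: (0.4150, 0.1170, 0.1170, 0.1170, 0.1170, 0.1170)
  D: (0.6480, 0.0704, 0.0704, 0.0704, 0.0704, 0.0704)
A > C > D > B

Key insight: Entropy is maximized by uniform distributions and minimized by concentrated distributions.

Entropies:
  H(A) = 2.5850 bits
  H(B) = 0.7871 bits
  H(C) = 2.3374 bits
  H(D) = 1.7532 bits

Ranking: A > C > D > B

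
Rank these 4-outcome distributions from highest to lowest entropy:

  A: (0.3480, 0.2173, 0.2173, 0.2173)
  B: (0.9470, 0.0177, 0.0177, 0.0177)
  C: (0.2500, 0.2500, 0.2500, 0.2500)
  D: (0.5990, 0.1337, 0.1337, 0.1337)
C > A > D > B

Key insight: Entropy is maximized by uniform distributions and minimized by concentrated distributions.

Entropies:
  H(A) = 1.9657 bits
  H(B) = 0.3830 bits
  H(C) = 2.0000 bits
  H(D) = 1.6071 bits

Ranking: C > A > D > B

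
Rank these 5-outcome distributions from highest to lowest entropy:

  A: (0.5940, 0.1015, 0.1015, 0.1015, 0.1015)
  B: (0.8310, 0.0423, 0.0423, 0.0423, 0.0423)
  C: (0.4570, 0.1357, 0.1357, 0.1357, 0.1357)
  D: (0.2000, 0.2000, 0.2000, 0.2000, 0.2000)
D > C > A > B

Key insight: Entropy is maximized by uniform distributions and minimized by concentrated distributions.

Entropies:
  H(A) = 1.7864 bits
  H(B) = 0.9934 bits
  H(C) = 2.0807 bits
  H(D) = 2.3219 bits

Ranking: D > C > A > B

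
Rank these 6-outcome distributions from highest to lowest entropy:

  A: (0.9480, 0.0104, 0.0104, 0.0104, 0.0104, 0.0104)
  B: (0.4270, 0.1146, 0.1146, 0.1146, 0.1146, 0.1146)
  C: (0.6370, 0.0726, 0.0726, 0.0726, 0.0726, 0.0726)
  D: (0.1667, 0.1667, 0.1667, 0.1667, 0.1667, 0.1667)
D > B > C > A

Key insight: Entropy is maximized by uniform distributions and minimized by concentrated distributions.

Entropies:
  H(A) = 0.4156 bits
  H(B) = 2.3150 bits
  H(C) = 1.7880 bits
  H(D) = 2.5850 bits

Ranking: D > B > C > A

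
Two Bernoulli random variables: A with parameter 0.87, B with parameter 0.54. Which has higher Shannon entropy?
B

For binary distributions, entropy is maximized at p=0.5 and decreases as p moves toward 0 or 1.

H(A) = H(0.87) = 0.5574 bits
H(B) = H(0.54) = 0.9954 bits

Distribution B (p=0.54) is closer to uniform (p=0.5), so it has higher entropy.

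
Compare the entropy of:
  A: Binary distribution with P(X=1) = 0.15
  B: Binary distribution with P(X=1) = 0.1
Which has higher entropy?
A

For binary distributions, entropy is maximized at p=0.5 and decreases as p moves toward 0 or 1.

H(A) = H(0.15) = 0.6098 bits
H(B) = H(0.1) = 0.4690 bits

Distribution A (p=0.15) is closer to uniform (p=0.5), so it has higher entropy.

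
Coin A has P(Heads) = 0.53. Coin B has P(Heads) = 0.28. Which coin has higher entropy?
A

For binary distributions, entropy is maximized at p=0.5 and decreases as p moves toward 0 or 1.

H(A) = H(0.53) = 0.9974 bits
H(B) = H(0.28) = 0.8555 bits

Distribution A (p=0.53) is closer to uniform (p=0.5), so it has higher entropy.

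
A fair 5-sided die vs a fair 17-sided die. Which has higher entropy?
17-sided die

Both are uniform distributions; for uniform over n outcomes, H = log₂(n). H(5-sided) = log₂(5) = 2.322 bits and H(17-sided) = log₂(17) = 4.087 bits. More outcomes in a uniform distribution means higher entropy.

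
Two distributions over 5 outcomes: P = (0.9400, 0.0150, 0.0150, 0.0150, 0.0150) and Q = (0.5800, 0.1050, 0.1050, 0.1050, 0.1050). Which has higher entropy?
Q

P is highly concentrated on one outcome (94%), making it nearly deterministic. Q spreads its mass more evenly (max 58%). The more spread-out distribution has higher entropy: H(P) ≈ 0.447 bits, H(Q) ≈ 1.821 bits.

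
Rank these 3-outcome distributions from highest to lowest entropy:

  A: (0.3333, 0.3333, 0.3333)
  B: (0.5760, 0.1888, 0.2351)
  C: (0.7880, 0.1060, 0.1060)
A > B > C

Key insight: Entropy is maximized by uniform distributions and minimized by concentrated distributions.

- Uniform distributions have maximum entropy log₂(3) = 1.5850 bits
- The more "peaked" or concentrated a distribution, the lower its entropy

Entropies:
  H(A) = 1.5850 bits
  H(B) = 1.4036 bits
  H(C) = 0.9573 bits

Ranking: A > B > C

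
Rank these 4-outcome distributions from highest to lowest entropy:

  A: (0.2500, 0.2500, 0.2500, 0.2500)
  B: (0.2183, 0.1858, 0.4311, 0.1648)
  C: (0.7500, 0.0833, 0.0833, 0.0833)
A > B > C

Key insight: Entropy is maximized by uniform distributions and minimized by concentrated distributions.

- Uniform distributions have maximum entropy log₂(4) = 2.0000 bits
- The more "peaked" or concentrated a distribution, the lower its entropy

Entropies:
  H(A) = 2.0000 bits
  H(B) = 1.8825 bits
  H(C) = 1.2075 bits

Ranking: A > B > C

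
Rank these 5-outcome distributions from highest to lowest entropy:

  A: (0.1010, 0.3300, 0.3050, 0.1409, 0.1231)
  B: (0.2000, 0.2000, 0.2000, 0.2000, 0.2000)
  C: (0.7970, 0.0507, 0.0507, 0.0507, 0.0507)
B > A > C

Key insight: Entropy is maximized by uniform distributions and minimized by concentrated distributions.

- Uniform distributions have maximum entropy log₂(5) = 2.3219 bits
- The more "peaked" or concentrated a distribution, the lower its entropy

Entropies:
  H(A) = 2.1548 bits
  H(B) = 2.3219 bits
  H(C) = 1.1339 bits

Ranking: B > A > C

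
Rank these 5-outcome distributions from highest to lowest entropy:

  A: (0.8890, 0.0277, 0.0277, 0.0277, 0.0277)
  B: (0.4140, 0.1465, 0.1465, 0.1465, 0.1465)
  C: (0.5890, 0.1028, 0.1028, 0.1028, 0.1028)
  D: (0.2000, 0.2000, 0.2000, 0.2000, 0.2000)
D > B > C > A

Key insight: Entropy is maximized by uniform distributions and minimized by concentrated distributions.

Entropies:
  H(A) = 0.7249 bits
  H(B) = 2.1506 bits
  H(C) = 1.7990 bits
  H(D) = 2.3219 bits

Ranking: D > B > C > A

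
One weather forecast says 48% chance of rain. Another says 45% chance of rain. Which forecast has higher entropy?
48% forecast

Treat each forecast as a Bernoulli distribution. Binary entropy is maximized at p=0.5 and falls off symmetrically toward 0 or 1. The 48% forecast is closer to 50%, so it is more uncertain. H(48%) ≈ 0.999 bits, H(45%) ≈ 0.993 bits.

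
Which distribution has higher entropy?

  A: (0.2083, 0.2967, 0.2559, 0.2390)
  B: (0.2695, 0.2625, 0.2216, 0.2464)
B

Both distributions are close to uniform, making this a harder comparison.

H(A) = 1.9883 bits
H(B) = 1.9960 bits

The distribution closer to uniform has higher entropy.
Answer: B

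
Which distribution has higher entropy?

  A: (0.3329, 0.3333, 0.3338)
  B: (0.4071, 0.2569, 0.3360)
A

Both distributions are close to uniform, making this a harder comparison.

H(A) = 1.5850 bits
H(B) = 1.5602 bits

The distribution closer to uniform has higher entropy.
Answer: A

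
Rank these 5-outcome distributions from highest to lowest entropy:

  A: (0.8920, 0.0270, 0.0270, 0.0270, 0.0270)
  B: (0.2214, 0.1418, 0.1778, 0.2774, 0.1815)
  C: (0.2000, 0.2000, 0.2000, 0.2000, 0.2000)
C > B > A

Key insight: Entropy is maximized by uniform distributions and minimized by concentrated distributions.

- Uniform distributions have maximum entropy log₂(5) = 2.3219 bits
- The more "peaked" or concentrated a distribution, the lower its entropy

Entropies:
  H(A) = 0.7099 bits
  H(B) = 2.2843 bits
  H(C) = 2.3219 bits

Ranking: C > B > A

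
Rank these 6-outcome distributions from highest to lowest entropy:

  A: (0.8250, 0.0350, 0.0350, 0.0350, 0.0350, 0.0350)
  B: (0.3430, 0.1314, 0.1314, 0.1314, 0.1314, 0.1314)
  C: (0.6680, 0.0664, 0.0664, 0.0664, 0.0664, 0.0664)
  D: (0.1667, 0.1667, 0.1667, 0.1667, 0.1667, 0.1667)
D > B > C > A

Key insight: Entropy is maximized by uniform distributions and minimized by concentrated distributions.

Entropies:
  H(A) = 1.0754 bits
  H(B) = 2.4532 bits
  H(C) = 1.6878 bits
  H(D) = 2.5850 bits

Ranking: D > B > C > A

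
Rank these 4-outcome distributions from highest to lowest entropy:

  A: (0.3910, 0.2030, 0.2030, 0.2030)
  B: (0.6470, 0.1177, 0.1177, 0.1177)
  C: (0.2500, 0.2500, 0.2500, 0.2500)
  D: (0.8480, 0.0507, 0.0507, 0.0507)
C > A > B > D

Key insight: Entropy is maximized by uniform distributions and minimized by concentrated distributions.

Entropies:
  H(A) = 1.9307 bits
  H(B) = 1.4962 bits
  H(C) = 2.0000 bits
  H(D) = 0.8557 bits

Ranking: C > A > B > D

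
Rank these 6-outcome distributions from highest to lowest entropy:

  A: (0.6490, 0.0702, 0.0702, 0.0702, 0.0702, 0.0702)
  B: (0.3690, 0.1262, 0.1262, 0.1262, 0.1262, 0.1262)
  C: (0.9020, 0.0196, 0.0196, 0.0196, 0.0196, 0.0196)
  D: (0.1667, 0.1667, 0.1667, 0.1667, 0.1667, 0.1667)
D > B > A > C

Key insight: Entropy is maximized by uniform distributions and minimized by concentrated distributions.

Entropies:
  H(A) = 1.7500 bits
  H(B) = 2.4150 bits
  H(C) = 0.6902 bits
  H(D) = 2.5850 bits

Ranking: D > B > A > C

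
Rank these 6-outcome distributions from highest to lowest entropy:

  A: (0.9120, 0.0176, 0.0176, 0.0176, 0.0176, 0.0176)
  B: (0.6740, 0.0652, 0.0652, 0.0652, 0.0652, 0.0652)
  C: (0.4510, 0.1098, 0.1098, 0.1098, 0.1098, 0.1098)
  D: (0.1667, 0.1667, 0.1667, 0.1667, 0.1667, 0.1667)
D > C > B > A

Key insight: Entropy is maximized by uniform distributions and minimized by concentrated distributions.

Entropies:
  H(A) = 0.6341 bits
  H(B) = 1.6677 bits
  H(C) = 2.2678 bits
  H(D) = 2.5850 bits

Ranking: D > C > B > A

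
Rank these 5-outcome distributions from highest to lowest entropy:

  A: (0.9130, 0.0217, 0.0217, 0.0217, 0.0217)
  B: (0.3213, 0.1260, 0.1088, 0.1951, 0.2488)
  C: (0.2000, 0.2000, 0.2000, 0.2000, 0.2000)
C > B > A

Key insight: Entropy is maximized by uniform distributions and minimized by concentrated distributions.

- Uniform distributions have maximum entropy log₂(5) = 2.3219 bits
- The more "peaked" or concentrated a distribution, the lower its entropy

Entropies:
  H(A) = 0.6004 bits
  H(B) = 2.2104 bits
  H(C) = 2.3219 bits

Ranking: C > B > A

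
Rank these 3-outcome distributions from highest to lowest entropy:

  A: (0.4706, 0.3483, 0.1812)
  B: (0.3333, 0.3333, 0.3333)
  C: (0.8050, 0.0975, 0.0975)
B > A > C

Key insight: Entropy is maximized by uniform distributions and minimized by concentrated distributions.

- Uniform distributions have maximum entropy log₂(3) = 1.5850 bits
- The more "peaked" or concentrated a distribution, the lower its entropy

Entropies:
  H(A) = 1.4882 bits
  H(B) = 1.5850 bits
  H(C) = 0.9068 bits

Ranking: B > A > C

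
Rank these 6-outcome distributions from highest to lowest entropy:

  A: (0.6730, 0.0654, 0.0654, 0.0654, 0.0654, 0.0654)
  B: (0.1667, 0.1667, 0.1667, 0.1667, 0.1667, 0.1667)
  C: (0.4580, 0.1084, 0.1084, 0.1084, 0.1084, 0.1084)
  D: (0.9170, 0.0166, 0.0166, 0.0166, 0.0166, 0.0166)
B > C > A > D

Key insight: Entropy is maximized by uniform distributions and minimized by concentrated distributions.

Entropies:
  H(A) = 1.6711 bits
  H(B) = 2.5850 bits
  H(C) = 2.2534 bits
  H(D) = 0.6054 bits

Ranking: B > C > A > D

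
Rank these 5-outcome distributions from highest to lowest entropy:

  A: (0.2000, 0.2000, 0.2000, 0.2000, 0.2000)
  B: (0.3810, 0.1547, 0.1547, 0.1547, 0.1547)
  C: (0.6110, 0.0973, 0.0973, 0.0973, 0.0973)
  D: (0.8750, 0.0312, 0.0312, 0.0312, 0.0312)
A > B > C > D

Key insight: Entropy is maximized by uniform distributions and minimized by concentrated distributions.

Entropies:
  H(A) = 2.3219 bits
  H(B) = 2.1967 bits
  H(C) = 1.7422 bits
  H(D) = 0.7936 bits

Ranking: A > B > C > D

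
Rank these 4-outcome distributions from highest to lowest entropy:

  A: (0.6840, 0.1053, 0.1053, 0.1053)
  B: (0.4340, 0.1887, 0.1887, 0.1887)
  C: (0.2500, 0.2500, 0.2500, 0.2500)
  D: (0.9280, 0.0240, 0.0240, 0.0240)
C > B > A > D

Key insight: Entropy is maximized by uniform distributions and minimized by concentrated distributions.

Entropies:
  H(A) = 1.4008 bits
  H(B) = 1.8845 bits
  H(C) = 2.0000 bits
  H(D) = 0.4875 bits

Ranking: C > B > A > D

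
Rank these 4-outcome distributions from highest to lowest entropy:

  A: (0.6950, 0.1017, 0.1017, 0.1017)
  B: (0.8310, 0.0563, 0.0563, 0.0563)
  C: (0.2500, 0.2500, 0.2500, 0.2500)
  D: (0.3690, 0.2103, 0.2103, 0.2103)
C > D > A > B

Key insight: Entropy is maximized by uniform distributions and minimized by concentrated distributions.

Entropies:
  H(A) = 1.3707 bits
  H(B) = 0.9233 bits
  H(C) = 2.0000 bits
  H(D) = 1.9500 bits

Ranking: C > D > A > B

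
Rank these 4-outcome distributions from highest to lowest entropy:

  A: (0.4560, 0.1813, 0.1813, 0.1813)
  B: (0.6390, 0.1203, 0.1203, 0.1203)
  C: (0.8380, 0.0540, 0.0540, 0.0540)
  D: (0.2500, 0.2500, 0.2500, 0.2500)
D > A > B > C

Key insight: Entropy is maximized by uniform distributions and minimized by concentrated distributions.

Entropies:
  H(A) = 1.8566 bits
  H(B) = 1.5157 bits
  H(C) = 0.8958 bits
  H(D) = 2.0000 bits

Ranking: D > A > B > C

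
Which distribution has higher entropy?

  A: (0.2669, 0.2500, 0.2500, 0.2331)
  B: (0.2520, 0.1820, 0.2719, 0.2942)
A

Both distributions are close to uniform, making this a harder comparison.

H(A) = 1.9984 bits
H(B) = 1.9786 bits

The distribution closer to uniform has higher entropy.
Answer: A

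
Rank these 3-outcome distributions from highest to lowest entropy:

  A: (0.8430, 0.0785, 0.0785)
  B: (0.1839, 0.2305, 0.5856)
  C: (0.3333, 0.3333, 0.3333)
C > B > A

Key insight: Entropy is maximized by uniform distributions and minimized by concentrated distributions.

- Uniform distributions have maximum entropy log₂(3) = 1.5850 bits
- The more "peaked" or concentrated a distribution, the lower its entropy

Entropies:
  H(A) = 0.7841 bits
  H(B) = 1.3893 bits
  H(C) = 1.5850 bits

Ranking: C > B > A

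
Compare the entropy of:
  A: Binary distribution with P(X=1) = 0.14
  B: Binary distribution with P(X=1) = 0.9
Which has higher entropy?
A

For binary distributions, entropy is maximized at p=0.5 and decreases as p moves toward 0 or 1.

H(A) = H(0.14) = 0.5842 bits
H(B) = H(0.9) = 0.4690 bits

Distribution A (p=0.14) is closer to uniform (p=0.5), so it has higher entropy.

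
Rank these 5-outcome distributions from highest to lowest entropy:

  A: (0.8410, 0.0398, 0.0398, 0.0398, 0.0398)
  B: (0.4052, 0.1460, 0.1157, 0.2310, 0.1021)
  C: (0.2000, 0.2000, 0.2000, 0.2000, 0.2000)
C > B > A

Key insight: Entropy is maximized by uniform distributions and minimized by concentrated distributions.

- Uniform distributions have maximum entropy log₂(5) = 2.3219 bits
- The more "peaked" or concentrated a distribution, the lower its entropy

Entropies:
  H(A) = 0.9499 bits
  H(B) = 2.1179 bits
  H(C) = 2.3219 bits

Ranking: C > B > A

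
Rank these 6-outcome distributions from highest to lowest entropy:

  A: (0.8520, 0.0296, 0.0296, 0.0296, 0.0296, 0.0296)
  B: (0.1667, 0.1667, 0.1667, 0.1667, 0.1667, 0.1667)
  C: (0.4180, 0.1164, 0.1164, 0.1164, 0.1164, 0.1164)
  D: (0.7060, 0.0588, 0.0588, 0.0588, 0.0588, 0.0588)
B > C > D > A

Key insight: Entropy is maximized by uniform distributions and minimized by concentrated distributions.

Entropies:
  H(A) = 0.9485 bits
  H(B) = 2.5850 bits
  H(C) = 2.3319 bits
  H(D) = 1.5565 bits

Ranking: B > C > D > A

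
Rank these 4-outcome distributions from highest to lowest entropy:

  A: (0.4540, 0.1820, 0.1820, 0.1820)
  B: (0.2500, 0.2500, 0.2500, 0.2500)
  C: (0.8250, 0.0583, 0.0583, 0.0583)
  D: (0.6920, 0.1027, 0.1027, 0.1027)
B > A > D > C

Key insight: Entropy is maximized by uniform distributions and minimized by concentrated distributions.

Entropies:
  H(A) = 1.8593 bits
  H(B) = 2.0000 bits
  H(C) = 0.9464 bits
  H(D) = 1.3790 bits

Ranking: B > A > D > C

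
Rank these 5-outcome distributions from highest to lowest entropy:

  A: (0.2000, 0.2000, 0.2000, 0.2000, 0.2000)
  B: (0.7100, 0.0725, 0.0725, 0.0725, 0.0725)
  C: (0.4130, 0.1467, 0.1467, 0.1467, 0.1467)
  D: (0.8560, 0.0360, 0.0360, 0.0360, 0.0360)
A > C > B > D

Key insight: Entropy is maximized by uniform distributions and minimized by concentrated distributions.

Entropies:
  H(A) = 2.3219 bits
  H(B) = 1.4487 bits
  H(C) = 2.1520 bits
  H(D) = 0.8826 bits

Ranking: A > C > B > D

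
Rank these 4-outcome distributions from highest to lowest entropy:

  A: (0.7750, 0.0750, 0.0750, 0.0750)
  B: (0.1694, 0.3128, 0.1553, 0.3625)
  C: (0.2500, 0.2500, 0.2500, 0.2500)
C > B > A

Key insight: Entropy is maximized by uniform distributions and minimized by concentrated distributions.

- Uniform distributions have maximum entropy log₂(4) = 2.0000 bits
- The more "peaked" or concentrated a distribution, the lower its entropy

Entropies:
  H(A) = 1.1258 bits
  H(B) = 1.9063 bits
  H(C) = 2.0000 bits

Ranking: C > B > A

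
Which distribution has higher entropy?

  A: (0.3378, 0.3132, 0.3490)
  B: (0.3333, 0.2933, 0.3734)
A

Both distributions are close to uniform, making this a harder comparison.

H(A) = 1.5835 bits
H(B) = 1.5780 bits

The distribution closer to uniform has higher entropy.
Answer: A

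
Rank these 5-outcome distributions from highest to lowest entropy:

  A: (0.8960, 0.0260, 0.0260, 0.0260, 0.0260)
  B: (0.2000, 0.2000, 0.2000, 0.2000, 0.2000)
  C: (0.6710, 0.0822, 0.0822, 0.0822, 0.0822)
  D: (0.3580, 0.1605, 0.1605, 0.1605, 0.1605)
B > D > C > A

Key insight: Entropy is maximized by uniform distributions and minimized by concentrated distributions.

Entropies:
  H(A) = 0.6895 bits
  H(B) = 2.3219 bits
  H(C) = 1.5719 bits
  H(D) = 2.2250 bits

Ranking: B > D > C > A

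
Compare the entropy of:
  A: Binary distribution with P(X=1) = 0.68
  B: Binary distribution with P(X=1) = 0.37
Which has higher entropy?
B

For binary distributions, entropy is maximized at p=0.5 and decreases as p moves toward 0 or 1.

H(A) = H(0.68) = 0.9044 bits
H(B) = H(0.37) = 0.9507 bits

Distribution B (p=0.37) is closer to uniform (p=0.5), so it has higher entropy.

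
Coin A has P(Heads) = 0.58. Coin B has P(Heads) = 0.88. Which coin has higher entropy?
A

For binary distributions, entropy is maximized at p=0.5 and decreases as p moves toward 0 or 1.

H(A) = H(0.58) = 0.9815 bits
H(B) = H(0.88) = 0.5294 bits

Distribution A (p=0.58) is closer to uniform (p=0.5), so it has higher entropy.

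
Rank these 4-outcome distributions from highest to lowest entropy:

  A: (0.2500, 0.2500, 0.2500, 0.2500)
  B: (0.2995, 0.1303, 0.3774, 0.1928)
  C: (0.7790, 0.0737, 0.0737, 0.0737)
A > B > C

Key insight: Entropy is maximized by uniform distributions and minimized by concentrated distributions.

- Uniform distributions have maximum entropy log₂(4) = 2.0000 bits
- The more "peaked" or concentrated a distribution, the lower its entropy

Entropies:
  H(A) = 2.0000 bits
  H(B) = 1.8925 bits
  H(C) = 1.1123 bits

Ranking: A > B > C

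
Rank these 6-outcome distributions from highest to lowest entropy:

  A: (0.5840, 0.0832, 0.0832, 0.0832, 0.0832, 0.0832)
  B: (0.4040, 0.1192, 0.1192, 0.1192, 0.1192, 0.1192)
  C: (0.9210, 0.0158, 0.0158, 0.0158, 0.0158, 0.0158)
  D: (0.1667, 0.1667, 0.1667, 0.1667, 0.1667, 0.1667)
D > B > A > C

Key insight: Entropy is maximized by uniform distributions and minimized by concentrated distributions.

Entropies:
  H(A) = 1.9455 bits
  H(B) = 2.3571 bits
  H(C) = 0.5821 bits
  H(D) = 2.5850 bits

Ranking: D > B > A > C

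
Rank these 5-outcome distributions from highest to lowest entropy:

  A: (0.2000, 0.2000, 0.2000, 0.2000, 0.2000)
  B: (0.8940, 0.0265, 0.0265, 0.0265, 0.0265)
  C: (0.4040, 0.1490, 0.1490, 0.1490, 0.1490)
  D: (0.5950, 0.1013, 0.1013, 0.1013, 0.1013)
A > C > D > B

Key insight: Entropy is maximized by uniform distributions and minimized by concentrated distributions.

Entropies:
  H(A) = 2.3219 bits
  H(B) = 0.6997 bits
  H(C) = 2.1652 bits
  H(D) = 1.7838 bits

Ranking: A > C > D > B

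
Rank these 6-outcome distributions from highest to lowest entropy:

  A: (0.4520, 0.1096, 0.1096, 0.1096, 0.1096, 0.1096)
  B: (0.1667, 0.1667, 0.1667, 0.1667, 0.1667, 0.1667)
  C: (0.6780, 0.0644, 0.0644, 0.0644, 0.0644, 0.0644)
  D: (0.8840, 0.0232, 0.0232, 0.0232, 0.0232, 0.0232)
B > A > C > D

Key insight: Entropy is maximized by uniform distributions and minimized by concentrated distributions.

Entropies:
  H(A) = 2.2658 bits
  H(B) = 2.5850 bits
  H(C) = 1.6542 bits
  H(D) = 0.7871 bits

Ranking: B > A > C > D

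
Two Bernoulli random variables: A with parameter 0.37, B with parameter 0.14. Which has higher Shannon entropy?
A

For binary distributions, entropy is maximized at p=0.5 and decreases as p moves toward 0 or 1.

H(A) = H(0.37) = 0.9507 bits
H(B) = H(0.14) = 0.5842 bits

Distribution A (p=0.37) is closer to uniform (p=0.5), so it has higher entropy.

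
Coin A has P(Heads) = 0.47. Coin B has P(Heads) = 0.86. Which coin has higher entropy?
A

For binary distributions, entropy is maximized at p=0.5 and decreases as p moves toward 0 or 1.

H(A) = H(0.47) = 0.9974 bits
H(B) = H(0.86) = 0.5842 bits

Distribution A (p=0.47) is closer to uniform (p=0.5), so it has higher entropy.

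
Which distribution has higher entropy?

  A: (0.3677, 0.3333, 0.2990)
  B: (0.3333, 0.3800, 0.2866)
A

Both distributions are close to uniform, making this a harder comparison.

H(A) = 1.5799 bits
H(B) = 1.5755 bits

The distribution closer to uniform has higher entropy.
Answer: A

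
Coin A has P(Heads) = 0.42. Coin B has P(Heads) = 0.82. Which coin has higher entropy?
A

For binary distributions, entropy is maximized at p=0.5 and decreases as p moves toward 0 or 1.

H(A) = H(0.42) = 0.9815 bits
H(B) = H(0.82) = 0.6801 bits

Distribution A (p=0.42) is closer to uniform (p=0.5), so it has higher entropy.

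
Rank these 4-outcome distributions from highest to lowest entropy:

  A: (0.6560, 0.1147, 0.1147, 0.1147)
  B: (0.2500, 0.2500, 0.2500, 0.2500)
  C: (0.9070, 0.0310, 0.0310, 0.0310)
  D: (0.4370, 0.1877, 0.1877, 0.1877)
B > D > A > C

Key insight: Entropy is maximized by uniform distributions and minimized by concentrated distributions.

Entropies:
  H(A) = 1.4738 bits
  H(B) = 2.0000 bits
  H(C) = 0.5938 bits
  H(D) = 1.8809 bits

Ranking: B > D > A > C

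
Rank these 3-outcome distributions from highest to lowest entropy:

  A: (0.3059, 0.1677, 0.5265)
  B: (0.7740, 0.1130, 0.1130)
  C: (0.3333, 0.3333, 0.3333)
C > A > B

Key insight: Entropy is maximized by uniform distributions and minimized by concentrated distributions.

- Uniform distributions have maximum entropy log₂(3) = 1.5850 bits
- The more "peaked" or concentrated a distribution, the lower its entropy

Entropies:
  H(A) = 1.4420 bits
  H(B) = 0.9970 bits
  H(C) = 1.5850 bits

Ranking: C > A > B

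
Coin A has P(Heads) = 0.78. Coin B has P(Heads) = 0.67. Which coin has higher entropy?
B

For binary distributions, entropy is maximized at p=0.5 and decreases as p moves toward 0 or 1.

H(A) = H(0.78) = 0.7602 bits
H(B) = H(0.67) = 0.9149 bits

Distribution B (p=0.67) is closer to uniform (p=0.5), so it has higher entropy.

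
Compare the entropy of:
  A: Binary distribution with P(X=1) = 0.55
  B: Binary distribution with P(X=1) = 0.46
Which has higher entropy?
B

For binary distributions, entropy is maximized at p=0.5 and decreases as p moves toward 0 or 1.

H(A) = H(0.55) = 0.9928 bits
H(B) = H(0.46) = 0.9954 bits

Distribution B (p=0.46) is closer to uniform (p=0.5), so it has higher entropy.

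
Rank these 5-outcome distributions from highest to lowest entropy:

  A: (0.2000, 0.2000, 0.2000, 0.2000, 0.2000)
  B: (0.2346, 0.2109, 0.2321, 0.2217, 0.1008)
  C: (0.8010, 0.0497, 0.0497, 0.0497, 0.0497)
A > B > C

Key insight: Entropy is maximized by uniform distributions and minimized by concentrated distributions.

- Uniform distributions have maximum entropy log₂(5) = 2.3219 bits
- The more "peaked" or concentrated a distribution, the lower its entropy

Entropies:
  H(A) = 2.3219 bits
  H(B) = 2.2688 bits
  H(C) = 1.1179 bits

Ranking: A > B > C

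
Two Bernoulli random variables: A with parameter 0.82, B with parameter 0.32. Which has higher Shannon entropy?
B

For binary distributions, entropy is maximized at p=0.5 and decreases as p moves toward 0 or 1.

H(A) = H(0.82) = 0.6801 bits
H(B) = H(0.32) = 0.9044 bits

Distribution B (p=0.32) is closer to uniform (p=0.5), so it has higher entropy.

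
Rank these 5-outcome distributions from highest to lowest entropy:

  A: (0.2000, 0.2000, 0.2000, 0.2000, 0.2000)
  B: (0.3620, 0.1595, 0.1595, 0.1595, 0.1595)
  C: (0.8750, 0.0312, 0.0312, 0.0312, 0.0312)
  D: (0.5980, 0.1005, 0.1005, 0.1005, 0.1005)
A > B > D > C

Key insight: Entropy is maximized by uniform distributions and minimized by concentrated distributions.

Entropies:
  H(A) = 2.3219 bits
  H(B) = 2.2203 bits
  H(C) = 0.7936 bits
  H(D) = 1.7761 bits

Ranking: A > B > D > C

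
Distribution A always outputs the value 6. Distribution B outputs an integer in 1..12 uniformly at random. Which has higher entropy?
B

A is deterministic, so H(A) = 0. B is uniform over 12 outcomes, so H(B) = log₂(12) = 3.585 bits. Any distribution with genuine randomness has higher entropy than a deterministic one.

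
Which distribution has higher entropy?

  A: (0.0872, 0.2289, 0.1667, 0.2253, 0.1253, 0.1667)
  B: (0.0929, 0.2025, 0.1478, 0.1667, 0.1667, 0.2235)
B

Both distributions are close to uniform, making this a harder comparison.

H(A) = 2.5153 bits
H(B) = 2.5375 bits

The distribution closer to uniform has higher entropy.
Answer: B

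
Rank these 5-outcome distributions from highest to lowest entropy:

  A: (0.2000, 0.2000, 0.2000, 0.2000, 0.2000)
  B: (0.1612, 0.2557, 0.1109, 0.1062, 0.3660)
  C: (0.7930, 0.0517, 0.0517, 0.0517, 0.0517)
A > B > C

Key insight: Entropy is maximized by uniform distributions and minimized by concentrated distributions.

- Uniform distributions have maximum entropy log₂(5) = 2.3219 bits
- The more "peaked" or concentrated a distribution, the lower its entropy

Entropies:
  H(A) = 2.3219 bits
  H(B) = 2.1538 bits
  H(C) = 1.1497 bits

Ranking: A > B > C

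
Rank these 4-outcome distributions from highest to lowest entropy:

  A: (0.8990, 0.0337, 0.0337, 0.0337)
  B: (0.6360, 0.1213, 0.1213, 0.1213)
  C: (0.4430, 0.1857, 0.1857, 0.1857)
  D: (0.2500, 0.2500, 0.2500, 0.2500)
D > C > B > A

Key insight: Entropy is maximized by uniform distributions and minimized by concentrated distributions.

Entropies:
  H(A) = 0.6322 bits
  H(B) = 1.5229 bits
  H(C) = 1.8734 bits
  H(D) = 2.0000 bits

Ranking: D > C > B > A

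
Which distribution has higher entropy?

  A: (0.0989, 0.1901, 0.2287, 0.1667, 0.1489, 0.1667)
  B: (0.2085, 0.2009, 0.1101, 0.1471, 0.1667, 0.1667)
B

Both distributions are close to uniform, making this a harder comparison.

H(A) = 2.5431 bits
H(B) = 2.5557 bits

The distribution closer to uniform has higher entropy.
Answer: B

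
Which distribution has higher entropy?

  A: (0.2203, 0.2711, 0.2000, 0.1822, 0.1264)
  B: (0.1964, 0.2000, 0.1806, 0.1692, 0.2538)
B

Both distributions are close to uniform, making this a harder comparison.

H(A) = 2.2804 bits
H(B) = 2.3073 bits

The distribution closer to uniform has higher entropy.
Answer: B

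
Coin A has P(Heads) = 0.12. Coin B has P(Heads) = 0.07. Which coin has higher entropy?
A

For binary distributions, entropy is maximized at p=0.5 and decreases as p moves toward 0 or 1.

H(A) = H(0.12) = 0.5294 bits
H(B) = H(0.07) = 0.3659 bits

Distribution A (p=0.12) is closer to uniform (p=0.5), so it has higher entropy.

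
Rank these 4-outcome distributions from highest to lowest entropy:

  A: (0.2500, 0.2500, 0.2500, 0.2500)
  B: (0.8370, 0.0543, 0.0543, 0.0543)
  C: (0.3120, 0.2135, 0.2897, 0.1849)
A > C > B

Key insight: Entropy is maximized by uniform distributions and minimized by concentrated distributions.

- Uniform distributions have maximum entropy log₂(4) = 2.0000 bits
- The more "peaked" or concentrated a distribution, the lower its entropy

Entropies:
  H(A) = 2.0000 bits
  H(B) = 0.8998 bits
  H(C) = 1.9679 bits

Ranking: A > C > B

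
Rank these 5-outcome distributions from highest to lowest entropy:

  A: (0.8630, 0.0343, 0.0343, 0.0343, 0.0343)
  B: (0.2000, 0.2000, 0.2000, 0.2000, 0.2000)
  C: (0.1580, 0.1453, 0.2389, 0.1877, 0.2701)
B > C > A

Key insight: Entropy is maximized by uniform distributions and minimized by concentrated distributions.

- Uniform distributions have maximum entropy log₂(5) = 2.3219 bits
- The more "peaked" or concentrated a distribution, the lower its entropy

Entropies:
  H(A) = 0.8503 bits
  H(B) = 2.3219 bits
  H(C) = 2.2815 bits

Ranking: B > C > A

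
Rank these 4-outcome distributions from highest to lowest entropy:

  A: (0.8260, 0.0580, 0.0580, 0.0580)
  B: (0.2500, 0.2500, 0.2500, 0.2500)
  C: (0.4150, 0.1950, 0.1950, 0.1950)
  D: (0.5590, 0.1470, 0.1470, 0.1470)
B > C > D > A

Key insight: Entropy is maximized by uniform distributions and minimized by concentrated distributions.

Entropies:
  H(A) = 0.9426 bits
  H(B) = 2.0000 bits
  H(C) = 1.9063 bits
  H(D) = 1.6889 bits

Ranking: B > C > D > A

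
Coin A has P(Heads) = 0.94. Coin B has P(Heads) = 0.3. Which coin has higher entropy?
B

For binary distributions, entropy is maximized at p=0.5 and decreases as p moves toward 0 or 1.

H(A) = H(0.94) = 0.3274 bits
H(B) = H(0.3) = 0.8813 bits

Distribution B (p=0.3) is closer to uniform (p=0.5), so it has higher entropy.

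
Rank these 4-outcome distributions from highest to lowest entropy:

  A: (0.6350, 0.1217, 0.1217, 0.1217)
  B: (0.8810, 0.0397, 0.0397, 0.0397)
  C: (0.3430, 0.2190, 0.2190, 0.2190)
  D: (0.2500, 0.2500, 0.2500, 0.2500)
D > C > A > B

Key insight: Entropy is maximized by uniform distributions and minimized by concentrated distributions.

Entropies:
  H(A) = 1.5253 bits
  H(B) = 0.7151 bits
  H(C) = 1.9690 bits
  H(D) = 2.0000 bits

Ranking: D > C > A > B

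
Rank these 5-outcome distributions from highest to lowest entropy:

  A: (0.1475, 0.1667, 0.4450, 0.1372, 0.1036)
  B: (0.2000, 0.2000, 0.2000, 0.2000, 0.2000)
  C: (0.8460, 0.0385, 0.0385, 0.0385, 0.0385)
B > A > C

Key insight: Entropy is maximized by uniform distributions and minimized by concentrated distributions.

- Uniform distributions have maximum entropy log₂(5) = 2.3219 bits
- The more "peaked" or concentrated a distribution, the lower its entropy

Entropies:
  H(A) = 2.0900 bits
  H(B) = 2.3219 bits
  H(C) = 0.9278 bits

Ranking: B > A > C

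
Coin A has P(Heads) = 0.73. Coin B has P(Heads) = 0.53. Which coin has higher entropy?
B

For binary distributions, entropy is maximized at p=0.5 and decreases as p moves toward 0 or 1.

H(A) = H(0.73) = 0.8415 bits
H(B) = H(0.53) = 0.9974 bits

Distribution B (p=0.53) is closer to uniform (p=0.5), so it has higher entropy.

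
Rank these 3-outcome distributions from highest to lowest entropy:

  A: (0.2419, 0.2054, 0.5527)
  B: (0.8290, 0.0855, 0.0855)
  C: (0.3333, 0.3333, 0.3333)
C > A > B

Key insight: Entropy is maximized by uniform distributions and minimized by concentrated distributions.

- Uniform distributions have maximum entropy log₂(3) = 1.5850 bits
- The more "peaked" or concentrated a distribution, the lower its entropy

Entropies:
  H(A) = 1.4371 bits
  H(B) = 0.8310 bits
  H(C) = 1.5850 bits

Ranking: C > A > B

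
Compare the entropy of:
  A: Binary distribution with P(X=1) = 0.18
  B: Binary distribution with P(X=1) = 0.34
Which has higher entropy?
B

For binary distributions, entropy is maximized at p=0.5 and decreases as p moves toward 0 or 1.

H(A) = H(0.18) = 0.6801 bits
H(B) = H(0.34) = 0.9248 bits

Distribution B (p=0.34) is closer to uniform (p=0.5), so it has higher entropy.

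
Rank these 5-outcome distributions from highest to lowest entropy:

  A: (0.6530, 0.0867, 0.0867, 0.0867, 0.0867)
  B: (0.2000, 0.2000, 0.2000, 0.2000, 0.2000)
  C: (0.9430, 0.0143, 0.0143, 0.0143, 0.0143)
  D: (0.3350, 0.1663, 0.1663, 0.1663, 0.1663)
B > D > A > C

Key insight: Entropy is maximized by uniform distributions and minimized by concentrated distributions.

Entropies:
  H(A) = 1.6254 bits
  H(B) = 2.3219 bits
  H(C) = 0.4294 bits
  H(D) = 2.2500 bits

Ranking: B > D > A > C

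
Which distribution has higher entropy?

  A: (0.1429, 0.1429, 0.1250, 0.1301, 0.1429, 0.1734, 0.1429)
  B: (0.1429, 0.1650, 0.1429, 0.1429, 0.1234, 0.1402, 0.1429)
B

Both distributions are close to uniform, making this a harder comparison.

H(A) = 2.8004 bits
H(B) = 2.8029 bits

The distribution closer to uniform has higher entropy.
Answer: B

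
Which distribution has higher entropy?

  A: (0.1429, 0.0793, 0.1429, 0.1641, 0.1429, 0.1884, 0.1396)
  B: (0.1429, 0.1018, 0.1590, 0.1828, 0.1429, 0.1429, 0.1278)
B

Both distributions are close to uniform, making this a harder comparison.

H(A) = 2.7713 bits
H(B) = 2.7880 bits

The distribution closer to uniform has higher entropy.
Answer: B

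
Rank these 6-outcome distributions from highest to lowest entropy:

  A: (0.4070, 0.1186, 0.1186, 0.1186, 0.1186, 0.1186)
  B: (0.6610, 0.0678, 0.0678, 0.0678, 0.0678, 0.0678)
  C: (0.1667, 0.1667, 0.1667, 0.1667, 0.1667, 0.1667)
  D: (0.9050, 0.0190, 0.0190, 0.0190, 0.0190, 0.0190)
C > A > B > D

Key insight: Entropy is maximized by uniform distributions and minimized by concentrated distributions.

Entropies:
  H(A) = 2.3518 bits
  H(B) = 1.7110 bits
  H(C) = 2.5850 bits
  H(D) = 0.6735 bits

Ranking: C > A > B > D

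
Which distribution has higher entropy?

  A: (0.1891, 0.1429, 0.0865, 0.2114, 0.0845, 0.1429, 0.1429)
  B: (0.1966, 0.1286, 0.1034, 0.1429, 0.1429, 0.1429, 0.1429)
B

Both distributions are close to uniform, making this a harder comparison.

H(A) = 2.7381 bits
H(B) = 2.7846 bits

The distribution closer to uniform has higher entropy.
Answer: B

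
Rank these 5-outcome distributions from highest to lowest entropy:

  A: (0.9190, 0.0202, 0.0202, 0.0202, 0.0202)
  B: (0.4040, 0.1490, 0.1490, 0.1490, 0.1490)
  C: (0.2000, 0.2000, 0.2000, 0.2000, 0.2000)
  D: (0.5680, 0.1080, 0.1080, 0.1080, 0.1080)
C > B > D > A

Key insight: Entropy is maximized by uniform distributions and minimized by concentrated distributions.

Entropies:
  H(A) = 0.5677 bits
  H(B) = 2.1652 bits
  H(C) = 2.3219 bits
  H(D) = 1.8506 bits

Ranking: C > B > D > A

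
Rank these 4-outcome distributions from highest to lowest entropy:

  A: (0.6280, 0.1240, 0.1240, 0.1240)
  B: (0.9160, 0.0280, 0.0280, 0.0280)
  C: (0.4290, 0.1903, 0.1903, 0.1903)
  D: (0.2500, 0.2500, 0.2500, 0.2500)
D > C > A > B

Key insight: Entropy is maximized by uniform distributions and minimized by concentrated distributions.

Entropies:
  H(A) = 1.5418 bits
  H(B) = 0.5493 bits
  H(C) = 1.8904 bits
  H(D) = 2.0000 bits

Ranking: D > C > A > B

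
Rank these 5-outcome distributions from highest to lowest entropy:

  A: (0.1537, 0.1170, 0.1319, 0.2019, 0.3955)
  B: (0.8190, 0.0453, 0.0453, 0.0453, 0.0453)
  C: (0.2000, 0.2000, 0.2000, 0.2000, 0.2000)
C > A > B

Key insight: Entropy is maximized by uniform distributions and minimized by concentrated distributions.

- Uniform distributions have maximum entropy log₂(5) = 2.3219 bits
- The more "peaked" or concentrated a distribution, the lower its entropy

Entropies:
  H(A) = 2.1582 bits
  H(B) = 1.0443 bits
  H(C) = 2.3219 bits

Ranking: C > A > B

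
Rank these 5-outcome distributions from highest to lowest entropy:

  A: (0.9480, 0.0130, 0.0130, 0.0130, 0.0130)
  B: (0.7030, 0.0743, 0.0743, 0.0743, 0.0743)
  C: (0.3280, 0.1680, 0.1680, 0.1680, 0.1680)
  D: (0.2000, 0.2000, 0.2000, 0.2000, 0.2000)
D > C > B > A

Key insight: Entropy is maximized by uniform distributions and minimized by concentrated distributions.

Entropies:
  H(A) = 0.3988 bits
  H(B) = 1.4716 bits
  H(C) = 2.2569 bits
  H(D) = 2.3219 bits

Ranking: D > C > B > A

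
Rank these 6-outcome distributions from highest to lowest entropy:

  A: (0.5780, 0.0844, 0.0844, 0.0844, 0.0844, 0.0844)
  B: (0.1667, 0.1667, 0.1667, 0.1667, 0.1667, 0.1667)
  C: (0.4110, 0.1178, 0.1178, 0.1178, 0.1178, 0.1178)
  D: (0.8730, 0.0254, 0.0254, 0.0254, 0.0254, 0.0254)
B > C > A > D

Key insight: Entropy is maximized by uniform distributions and minimized by concentrated distributions.

Entropies:
  H(A) = 1.9622 bits
  H(B) = 2.5850 bits
  H(C) = 2.3446 bits
  H(D) = 0.8440 bits

Ranking: B > C > A > D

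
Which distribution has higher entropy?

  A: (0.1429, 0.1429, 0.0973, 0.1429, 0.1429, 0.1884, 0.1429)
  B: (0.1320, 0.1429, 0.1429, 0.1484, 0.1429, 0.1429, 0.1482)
B

Both distributions are close to uniform, making this a harder comparison.

H(A) = 2.7861 bits
H(B) = 2.8064 bits

The distribution closer to uniform has higher entropy.
Answer: B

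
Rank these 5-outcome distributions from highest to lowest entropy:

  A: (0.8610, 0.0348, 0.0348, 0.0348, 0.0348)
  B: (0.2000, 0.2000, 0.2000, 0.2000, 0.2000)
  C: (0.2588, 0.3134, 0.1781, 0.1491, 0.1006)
B > C > A

Key insight: Entropy is maximized by uniform distributions and minimized by concentrated distributions.

- Uniform distributions have maximum entropy log₂(5) = 2.3219 bits
- The more "peaked" or concentrated a distribution, the lower its entropy

Entropies:
  H(A) = 0.8596 bits
  H(B) = 2.3219 bits
  H(C) = 2.2154 bits

Ranking: B > C > A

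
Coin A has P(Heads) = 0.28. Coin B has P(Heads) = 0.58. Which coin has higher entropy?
B

For binary distributions, entropy is maximized at p=0.5 and decreases as p moves toward 0 or 1.

H(A) = H(0.28) = 0.8555 bits
H(B) = H(0.58) = 0.9815 bits

Distribution B (p=0.58) is closer to uniform (p=0.5), so it has higher entropy.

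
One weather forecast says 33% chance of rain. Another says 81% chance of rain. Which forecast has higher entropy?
33% forecast

Treat each forecast as a Bernoulli distribution. Binary entropy is maximized at p=0.5 and falls off symmetrically toward 0 or 1. The 33% forecast is closer to 50%, so it is more uncertain. H(33%) ≈ 0.915 bits, H(81%) ≈ 0.701 bits.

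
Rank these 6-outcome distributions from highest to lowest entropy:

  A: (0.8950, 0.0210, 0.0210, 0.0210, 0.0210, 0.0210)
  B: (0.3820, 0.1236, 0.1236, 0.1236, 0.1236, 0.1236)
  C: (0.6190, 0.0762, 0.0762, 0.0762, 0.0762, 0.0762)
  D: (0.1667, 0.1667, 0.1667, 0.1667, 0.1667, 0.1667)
D > B > C > A

Key insight: Entropy is maximized by uniform distributions and minimized by concentrated distributions.

Entropies:
  H(A) = 0.7285 bits
  H(B) = 2.3944 bits
  H(C) = 1.8434 bits
  H(D) = 2.5850 bits

Ranking: D > B > C > A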